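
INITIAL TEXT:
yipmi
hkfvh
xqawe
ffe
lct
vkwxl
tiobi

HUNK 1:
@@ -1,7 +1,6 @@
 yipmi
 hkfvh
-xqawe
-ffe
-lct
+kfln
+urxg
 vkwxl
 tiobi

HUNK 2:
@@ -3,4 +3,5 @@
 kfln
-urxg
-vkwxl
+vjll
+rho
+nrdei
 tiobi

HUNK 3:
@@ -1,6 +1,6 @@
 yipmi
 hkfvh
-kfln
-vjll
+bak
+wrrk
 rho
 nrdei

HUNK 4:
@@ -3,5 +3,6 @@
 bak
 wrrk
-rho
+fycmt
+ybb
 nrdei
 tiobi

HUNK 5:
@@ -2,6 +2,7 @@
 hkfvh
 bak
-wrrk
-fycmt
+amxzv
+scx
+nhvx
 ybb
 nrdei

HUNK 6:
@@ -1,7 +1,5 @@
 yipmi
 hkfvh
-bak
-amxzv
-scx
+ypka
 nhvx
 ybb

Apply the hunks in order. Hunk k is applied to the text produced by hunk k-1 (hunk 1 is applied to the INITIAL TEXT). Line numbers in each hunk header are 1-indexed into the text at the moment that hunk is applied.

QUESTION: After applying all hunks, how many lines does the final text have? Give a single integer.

Hunk 1: at line 1 remove [xqawe,ffe,lct] add [kfln,urxg] -> 6 lines: yipmi hkfvh kfln urxg vkwxl tiobi
Hunk 2: at line 3 remove [urxg,vkwxl] add [vjll,rho,nrdei] -> 7 lines: yipmi hkfvh kfln vjll rho nrdei tiobi
Hunk 3: at line 1 remove [kfln,vjll] add [bak,wrrk] -> 7 lines: yipmi hkfvh bak wrrk rho nrdei tiobi
Hunk 4: at line 3 remove [rho] add [fycmt,ybb] -> 8 lines: yipmi hkfvh bak wrrk fycmt ybb nrdei tiobi
Hunk 5: at line 2 remove [wrrk,fycmt] add [amxzv,scx,nhvx] -> 9 lines: yipmi hkfvh bak amxzv scx nhvx ybb nrdei tiobi
Hunk 6: at line 1 remove [bak,amxzv,scx] add [ypka] -> 7 lines: yipmi hkfvh ypka nhvx ybb nrdei tiobi
Final line count: 7

Answer: 7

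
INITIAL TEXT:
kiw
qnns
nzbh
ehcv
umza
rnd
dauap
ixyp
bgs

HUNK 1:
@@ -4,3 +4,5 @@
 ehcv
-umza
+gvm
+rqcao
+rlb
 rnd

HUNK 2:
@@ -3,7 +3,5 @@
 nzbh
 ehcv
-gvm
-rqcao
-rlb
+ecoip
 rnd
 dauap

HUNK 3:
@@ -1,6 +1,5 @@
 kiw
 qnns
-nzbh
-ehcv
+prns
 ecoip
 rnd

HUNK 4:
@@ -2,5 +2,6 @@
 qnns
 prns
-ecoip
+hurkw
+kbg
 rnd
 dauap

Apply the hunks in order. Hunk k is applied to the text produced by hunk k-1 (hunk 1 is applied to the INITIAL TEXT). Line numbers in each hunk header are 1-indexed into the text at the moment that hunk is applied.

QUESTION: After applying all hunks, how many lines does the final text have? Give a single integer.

Hunk 1: at line 4 remove [umza] add [gvm,rqcao,rlb] -> 11 lines: kiw qnns nzbh ehcv gvm rqcao rlb rnd dauap ixyp bgs
Hunk 2: at line 3 remove [gvm,rqcao,rlb] add [ecoip] -> 9 lines: kiw qnns nzbh ehcv ecoip rnd dauap ixyp bgs
Hunk 3: at line 1 remove [nzbh,ehcv] add [prns] -> 8 lines: kiw qnns prns ecoip rnd dauap ixyp bgs
Hunk 4: at line 2 remove [ecoip] add [hurkw,kbg] -> 9 lines: kiw qnns prns hurkw kbg rnd dauap ixyp bgs
Final line count: 9

Answer: 9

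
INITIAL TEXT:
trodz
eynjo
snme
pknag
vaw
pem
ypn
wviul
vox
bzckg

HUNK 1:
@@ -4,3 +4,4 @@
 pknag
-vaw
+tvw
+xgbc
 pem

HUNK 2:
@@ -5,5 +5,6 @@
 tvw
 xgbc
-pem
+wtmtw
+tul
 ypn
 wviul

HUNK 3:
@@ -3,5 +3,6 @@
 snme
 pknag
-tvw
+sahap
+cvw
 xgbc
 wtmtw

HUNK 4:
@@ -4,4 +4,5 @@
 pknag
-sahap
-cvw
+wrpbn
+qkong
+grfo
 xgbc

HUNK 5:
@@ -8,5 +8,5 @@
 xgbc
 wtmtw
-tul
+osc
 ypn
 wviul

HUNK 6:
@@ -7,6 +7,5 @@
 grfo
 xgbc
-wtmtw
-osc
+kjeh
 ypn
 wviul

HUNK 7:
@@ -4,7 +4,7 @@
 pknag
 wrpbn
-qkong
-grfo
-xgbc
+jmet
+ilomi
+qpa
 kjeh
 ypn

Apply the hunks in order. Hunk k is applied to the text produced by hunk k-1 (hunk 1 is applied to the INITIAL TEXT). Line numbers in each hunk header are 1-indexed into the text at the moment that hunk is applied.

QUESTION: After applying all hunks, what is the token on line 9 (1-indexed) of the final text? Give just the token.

Hunk 1: at line 4 remove [vaw] add [tvw,xgbc] -> 11 lines: trodz eynjo snme pknag tvw xgbc pem ypn wviul vox bzckg
Hunk 2: at line 5 remove [pem] add [wtmtw,tul] -> 12 lines: trodz eynjo snme pknag tvw xgbc wtmtw tul ypn wviul vox bzckg
Hunk 3: at line 3 remove [tvw] add [sahap,cvw] -> 13 lines: trodz eynjo snme pknag sahap cvw xgbc wtmtw tul ypn wviul vox bzckg
Hunk 4: at line 4 remove [sahap,cvw] add [wrpbn,qkong,grfo] -> 14 lines: trodz eynjo snme pknag wrpbn qkong grfo xgbc wtmtw tul ypn wviul vox bzckg
Hunk 5: at line 8 remove [tul] add [osc] -> 14 lines: trodz eynjo snme pknag wrpbn qkong grfo xgbc wtmtw osc ypn wviul vox bzckg
Hunk 6: at line 7 remove [wtmtw,osc] add [kjeh] -> 13 lines: trodz eynjo snme pknag wrpbn qkong grfo xgbc kjeh ypn wviul vox bzckg
Hunk 7: at line 4 remove [qkong,grfo,xgbc] add [jmet,ilomi,qpa] -> 13 lines: trodz eynjo snme pknag wrpbn jmet ilomi qpa kjeh ypn wviul vox bzckg
Final line 9: kjeh

Answer: kjeh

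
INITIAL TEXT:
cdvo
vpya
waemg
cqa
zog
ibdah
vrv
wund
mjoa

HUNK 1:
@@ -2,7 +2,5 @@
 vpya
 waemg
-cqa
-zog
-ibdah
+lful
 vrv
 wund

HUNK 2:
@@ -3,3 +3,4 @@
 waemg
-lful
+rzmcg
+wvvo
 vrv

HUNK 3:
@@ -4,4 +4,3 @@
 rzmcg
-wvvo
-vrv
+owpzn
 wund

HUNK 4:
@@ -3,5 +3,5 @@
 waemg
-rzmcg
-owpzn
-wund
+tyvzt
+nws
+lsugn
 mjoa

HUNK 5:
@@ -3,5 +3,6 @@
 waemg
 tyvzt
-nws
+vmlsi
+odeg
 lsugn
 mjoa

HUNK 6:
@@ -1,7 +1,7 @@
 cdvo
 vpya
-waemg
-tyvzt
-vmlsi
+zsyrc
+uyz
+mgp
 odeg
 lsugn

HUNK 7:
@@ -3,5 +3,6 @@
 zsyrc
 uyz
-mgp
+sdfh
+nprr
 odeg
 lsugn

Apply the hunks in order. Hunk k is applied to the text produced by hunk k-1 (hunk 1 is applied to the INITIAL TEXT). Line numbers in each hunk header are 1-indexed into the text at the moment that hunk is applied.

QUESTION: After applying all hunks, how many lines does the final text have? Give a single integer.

Answer: 9

Derivation:
Hunk 1: at line 2 remove [cqa,zog,ibdah] add [lful] -> 7 lines: cdvo vpya waemg lful vrv wund mjoa
Hunk 2: at line 3 remove [lful] add [rzmcg,wvvo] -> 8 lines: cdvo vpya waemg rzmcg wvvo vrv wund mjoa
Hunk 3: at line 4 remove [wvvo,vrv] add [owpzn] -> 7 lines: cdvo vpya waemg rzmcg owpzn wund mjoa
Hunk 4: at line 3 remove [rzmcg,owpzn,wund] add [tyvzt,nws,lsugn] -> 7 lines: cdvo vpya waemg tyvzt nws lsugn mjoa
Hunk 5: at line 3 remove [nws] add [vmlsi,odeg] -> 8 lines: cdvo vpya waemg tyvzt vmlsi odeg lsugn mjoa
Hunk 6: at line 1 remove [waemg,tyvzt,vmlsi] add [zsyrc,uyz,mgp] -> 8 lines: cdvo vpya zsyrc uyz mgp odeg lsugn mjoa
Hunk 7: at line 3 remove [mgp] add [sdfh,nprr] -> 9 lines: cdvo vpya zsyrc uyz sdfh nprr odeg lsugn mjoa
Final line count: 9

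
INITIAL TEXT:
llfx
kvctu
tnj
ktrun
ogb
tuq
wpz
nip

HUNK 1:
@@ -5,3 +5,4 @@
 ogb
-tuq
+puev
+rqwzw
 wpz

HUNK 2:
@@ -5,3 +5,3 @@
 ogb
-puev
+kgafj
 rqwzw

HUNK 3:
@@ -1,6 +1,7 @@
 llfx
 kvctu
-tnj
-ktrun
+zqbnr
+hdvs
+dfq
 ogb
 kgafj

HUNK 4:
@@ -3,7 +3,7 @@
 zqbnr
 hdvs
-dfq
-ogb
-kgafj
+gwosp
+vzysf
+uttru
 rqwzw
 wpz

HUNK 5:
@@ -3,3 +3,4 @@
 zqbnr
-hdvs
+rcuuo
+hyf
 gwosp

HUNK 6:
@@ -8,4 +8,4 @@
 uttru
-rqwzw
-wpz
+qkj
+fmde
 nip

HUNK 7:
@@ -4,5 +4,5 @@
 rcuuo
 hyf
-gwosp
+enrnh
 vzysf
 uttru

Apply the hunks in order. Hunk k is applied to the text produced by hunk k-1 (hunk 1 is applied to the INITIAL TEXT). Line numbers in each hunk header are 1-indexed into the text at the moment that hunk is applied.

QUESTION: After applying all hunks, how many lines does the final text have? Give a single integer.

Hunk 1: at line 5 remove [tuq] add [puev,rqwzw] -> 9 lines: llfx kvctu tnj ktrun ogb puev rqwzw wpz nip
Hunk 2: at line 5 remove [puev] add [kgafj] -> 9 lines: llfx kvctu tnj ktrun ogb kgafj rqwzw wpz nip
Hunk 3: at line 1 remove [tnj,ktrun] add [zqbnr,hdvs,dfq] -> 10 lines: llfx kvctu zqbnr hdvs dfq ogb kgafj rqwzw wpz nip
Hunk 4: at line 3 remove [dfq,ogb,kgafj] add [gwosp,vzysf,uttru] -> 10 lines: llfx kvctu zqbnr hdvs gwosp vzysf uttru rqwzw wpz nip
Hunk 5: at line 3 remove [hdvs] add [rcuuo,hyf] -> 11 lines: llfx kvctu zqbnr rcuuo hyf gwosp vzysf uttru rqwzw wpz nip
Hunk 6: at line 8 remove [rqwzw,wpz] add [qkj,fmde] -> 11 lines: llfx kvctu zqbnr rcuuo hyf gwosp vzysf uttru qkj fmde nip
Hunk 7: at line 4 remove [gwosp] add [enrnh] -> 11 lines: llfx kvctu zqbnr rcuuo hyf enrnh vzysf uttru qkj fmde nip
Final line count: 11

Answer: 11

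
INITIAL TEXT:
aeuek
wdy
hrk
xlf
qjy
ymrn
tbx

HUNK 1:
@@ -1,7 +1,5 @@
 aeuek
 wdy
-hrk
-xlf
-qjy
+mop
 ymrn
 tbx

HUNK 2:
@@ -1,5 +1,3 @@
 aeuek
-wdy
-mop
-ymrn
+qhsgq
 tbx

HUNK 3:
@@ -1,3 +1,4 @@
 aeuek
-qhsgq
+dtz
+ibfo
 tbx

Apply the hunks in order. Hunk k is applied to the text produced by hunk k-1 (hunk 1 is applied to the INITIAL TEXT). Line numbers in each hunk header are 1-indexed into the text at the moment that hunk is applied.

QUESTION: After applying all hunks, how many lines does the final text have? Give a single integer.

Answer: 4

Derivation:
Hunk 1: at line 1 remove [hrk,xlf,qjy] add [mop] -> 5 lines: aeuek wdy mop ymrn tbx
Hunk 2: at line 1 remove [wdy,mop,ymrn] add [qhsgq] -> 3 lines: aeuek qhsgq tbx
Hunk 3: at line 1 remove [qhsgq] add [dtz,ibfo] -> 4 lines: aeuek dtz ibfo tbx
Final line count: 4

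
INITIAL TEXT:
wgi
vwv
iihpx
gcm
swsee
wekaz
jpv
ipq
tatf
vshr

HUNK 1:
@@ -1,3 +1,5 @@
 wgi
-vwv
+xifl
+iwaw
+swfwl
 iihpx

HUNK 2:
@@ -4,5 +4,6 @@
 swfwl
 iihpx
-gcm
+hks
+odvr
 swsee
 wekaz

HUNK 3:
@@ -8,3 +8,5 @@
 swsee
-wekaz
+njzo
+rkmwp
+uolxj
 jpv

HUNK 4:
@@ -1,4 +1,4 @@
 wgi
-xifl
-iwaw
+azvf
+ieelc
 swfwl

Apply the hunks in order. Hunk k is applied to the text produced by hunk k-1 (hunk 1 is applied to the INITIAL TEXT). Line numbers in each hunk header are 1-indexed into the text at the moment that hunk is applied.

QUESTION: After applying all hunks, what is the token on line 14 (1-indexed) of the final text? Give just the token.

Hunk 1: at line 1 remove [vwv] add [xifl,iwaw,swfwl] -> 12 lines: wgi xifl iwaw swfwl iihpx gcm swsee wekaz jpv ipq tatf vshr
Hunk 2: at line 4 remove [gcm] add [hks,odvr] -> 13 lines: wgi xifl iwaw swfwl iihpx hks odvr swsee wekaz jpv ipq tatf vshr
Hunk 3: at line 8 remove [wekaz] add [njzo,rkmwp,uolxj] -> 15 lines: wgi xifl iwaw swfwl iihpx hks odvr swsee njzo rkmwp uolxj jpv ipq tatf vshr
Hunk 4: at line 1 remove [xifl,iwaw] add [azvf,ieelc] -> 15 lines: wgi azvf ieelc swfwl iihpx hks odvr swsee njzo rkmwp uolxj jpv ipq tatf vshr
Final line 14: tatf

Answer: tatf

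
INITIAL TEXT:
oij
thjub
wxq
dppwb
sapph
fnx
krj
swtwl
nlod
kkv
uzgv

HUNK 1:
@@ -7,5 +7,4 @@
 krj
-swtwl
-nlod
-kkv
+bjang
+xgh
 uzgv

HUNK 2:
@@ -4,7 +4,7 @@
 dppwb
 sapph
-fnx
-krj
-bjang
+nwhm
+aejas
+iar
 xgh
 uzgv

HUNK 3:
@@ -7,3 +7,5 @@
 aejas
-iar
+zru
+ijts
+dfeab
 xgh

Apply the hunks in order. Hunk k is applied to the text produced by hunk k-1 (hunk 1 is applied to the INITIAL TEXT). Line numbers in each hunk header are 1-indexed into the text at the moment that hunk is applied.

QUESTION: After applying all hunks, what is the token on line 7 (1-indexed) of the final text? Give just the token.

Hunk 1: at line 7 remove [swtwl,nlod,kkv] add [bjang,xgh] -> 10 lines: oij thjub wxq dppwb sapph fnx krj bjang xgh uzgv
Hunk 2: at line 4 remove [fnx,krj,bjang] add [nwhm,aejas,iar] -> 10 lines: oij thjub wxq dppwb sapph nwhm aejas iar xgh uzgv
Hunk 3: at line 7 remove [iar] add [zru,ijts,dfeab] -> 12 lines: oij thjub wxq dppwb sapph nwhm aejas zru ijts dfeab xgh uzgv
Final line 7: aejas

Answer: aejas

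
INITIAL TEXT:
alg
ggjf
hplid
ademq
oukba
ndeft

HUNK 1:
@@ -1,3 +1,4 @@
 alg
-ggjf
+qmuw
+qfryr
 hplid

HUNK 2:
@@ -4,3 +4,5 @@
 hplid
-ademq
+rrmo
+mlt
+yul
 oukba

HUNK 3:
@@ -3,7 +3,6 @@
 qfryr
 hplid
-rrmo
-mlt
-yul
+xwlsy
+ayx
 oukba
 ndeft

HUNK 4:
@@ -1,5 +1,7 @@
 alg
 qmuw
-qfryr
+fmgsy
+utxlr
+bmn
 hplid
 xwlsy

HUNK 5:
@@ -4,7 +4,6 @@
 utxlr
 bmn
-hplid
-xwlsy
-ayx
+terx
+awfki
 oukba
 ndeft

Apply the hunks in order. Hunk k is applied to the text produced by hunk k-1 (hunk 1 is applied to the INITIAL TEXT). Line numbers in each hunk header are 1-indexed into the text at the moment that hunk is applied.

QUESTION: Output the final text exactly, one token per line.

Answer: alg
qmuw
fmgsy
utxlr
bmn
terx
awfki
oukba
ndeft

Derivation:
Hunk 1: at line 1 remove [ggjf] add [qmuw,qfryr] -> 7 lines: alg qmuw qfryr hplid ademq oukba ndeft
Hunk 2: at line 4 remove [ademq] add [rrmo,mlt,yul] -> 9 lines: alg qmuw qfryr hplid rrmo mlt yul oukba ndeft
Hunk 3: at line 3 remove [rrmo,mlt,yul] add [xwlsy,ayx] -> 8 lines: alg qmuw qfryr hplid xwlsy ayx oukba ndeft
Hunk 4: at line 1 remove [qfryr] add [fmgsy,utxlr,bmn] -> 10 lines: alg qmuw fmgsy utxlr bmn hplid xwlsy ayx oukba ndeft
Hunk 5: at line 4 remove [hplid,xwlsy,ayx] add [terx,awfki] -> 9 lines: alg qmuw fmgsy utxlr bmn terx awfki oukba ndeft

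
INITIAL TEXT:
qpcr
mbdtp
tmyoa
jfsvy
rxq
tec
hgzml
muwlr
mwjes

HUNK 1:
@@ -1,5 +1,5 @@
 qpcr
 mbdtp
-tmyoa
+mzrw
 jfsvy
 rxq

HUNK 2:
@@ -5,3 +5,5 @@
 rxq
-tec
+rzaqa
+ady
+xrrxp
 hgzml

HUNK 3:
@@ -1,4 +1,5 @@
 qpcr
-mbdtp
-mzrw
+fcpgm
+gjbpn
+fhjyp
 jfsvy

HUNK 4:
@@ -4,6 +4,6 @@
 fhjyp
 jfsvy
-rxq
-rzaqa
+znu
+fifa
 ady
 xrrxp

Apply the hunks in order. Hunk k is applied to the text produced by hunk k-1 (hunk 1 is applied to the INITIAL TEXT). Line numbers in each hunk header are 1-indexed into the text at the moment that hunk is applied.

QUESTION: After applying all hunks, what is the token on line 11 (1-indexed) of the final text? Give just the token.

Hunk 1: at line 1 remove [tmyoa] add [mzrw] -> 9 lines: qpcr mbdtp mzrw jfsvy rxq tec hgzml muwlr mwjes
Hunk 2: at line 5 remove [tec] add [rzaqa,ady,xrrxp] -> 11 lines: qpcr mbdtp mzrw jfsvy rxq rzaqa ady xrrxp hgzml muwlr mwjes
Hunk 3: at line 1 remove [mbdtp,mzrw] add [fcpgm,gjbpn,fhjyp] -> 12 lines: qpcr fcpgm gjbpn fhjyp jfsvy rxq rzaqa ady xrrxp hgzml muwlr mwjes
Hunk 4: at line 4 remove [rxq,rzaqa] add [znu,fifa] -> 12 lines: qpcr fcpgm gjbpn fhjyp jfsvy znu fifa ady xrrxp hgzml muwlr mwjes
Final line 11: muwlr

Answer: muwlr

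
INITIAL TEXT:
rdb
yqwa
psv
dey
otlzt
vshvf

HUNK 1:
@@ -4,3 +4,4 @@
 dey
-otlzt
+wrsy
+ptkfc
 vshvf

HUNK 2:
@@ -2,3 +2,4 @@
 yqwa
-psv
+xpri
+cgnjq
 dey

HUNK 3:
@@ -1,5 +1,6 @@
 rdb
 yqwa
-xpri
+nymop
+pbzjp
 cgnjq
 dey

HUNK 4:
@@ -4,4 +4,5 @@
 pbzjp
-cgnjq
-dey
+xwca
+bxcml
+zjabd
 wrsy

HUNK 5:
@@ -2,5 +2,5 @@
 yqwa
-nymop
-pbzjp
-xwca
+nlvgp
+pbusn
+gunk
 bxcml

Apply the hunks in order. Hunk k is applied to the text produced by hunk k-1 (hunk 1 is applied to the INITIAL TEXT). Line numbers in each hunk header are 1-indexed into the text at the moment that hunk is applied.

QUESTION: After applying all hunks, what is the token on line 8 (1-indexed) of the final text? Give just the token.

Answer: wrsy

Derivation:
Hunk 1: at line 4 remove [otlzt] add [wrsy,ptkfc] -> 7 lines: rdb yqwa psv dey wrsy ptkfc vshvf
Hunk 2: at line 2 remove [psv] add [xpri,cgnjq] -> 8 lines: rdb yqwa xpri cgnjq dey wrsy ptkfc vshvf
Hunk 3: at line 1 remove [xpri] add [nymop,pbzjp] -> 9 lines: rdb yqwa nymop pbzjp cgnjq dey wrsy ptkfc vshvf
Hunk 4: at line 4 remove [cgnjq,dey] add [xwca,bxcml,zjabd] -> 10 lines: rdb yqwa nymop pbzjp xwca bxcml zjabd wrsy ptkfc vshvf
Hunk 5: at line 2 remove [nymop,pbzjp,xwca] add [nlvgp,pbusn,gunk] -> 10 lines: rdb yqwa nlvgp pbusn gunk bxcml zjabd wrsy ptkfc vshvf
Final line 8: wrsy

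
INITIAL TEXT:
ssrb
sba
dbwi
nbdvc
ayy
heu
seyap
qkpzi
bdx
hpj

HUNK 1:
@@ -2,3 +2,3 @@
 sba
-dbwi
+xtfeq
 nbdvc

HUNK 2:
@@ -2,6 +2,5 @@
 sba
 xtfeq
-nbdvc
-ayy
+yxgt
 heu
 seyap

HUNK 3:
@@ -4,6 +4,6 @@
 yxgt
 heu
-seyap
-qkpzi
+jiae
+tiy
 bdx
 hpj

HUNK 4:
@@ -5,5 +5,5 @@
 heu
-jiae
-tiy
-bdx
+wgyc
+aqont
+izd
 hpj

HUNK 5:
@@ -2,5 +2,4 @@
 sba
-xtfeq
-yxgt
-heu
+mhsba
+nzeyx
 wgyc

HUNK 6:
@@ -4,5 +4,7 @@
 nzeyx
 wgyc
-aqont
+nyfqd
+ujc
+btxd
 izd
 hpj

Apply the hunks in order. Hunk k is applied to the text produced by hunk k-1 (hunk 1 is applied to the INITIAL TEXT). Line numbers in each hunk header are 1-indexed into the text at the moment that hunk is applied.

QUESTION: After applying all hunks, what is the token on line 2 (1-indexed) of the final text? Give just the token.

Hunk 1: at line 2 remove [dbwi] add [xtfeq] -> 10 lines: ssrb sba xtfeq nbdvc ayy heu seyap qkpzi bdx hpj
Hunk 2: at line 2 remove [nbdvc,ayy] add [yxgt] -> 9 lines: ssrb sba xtfeq yxgt heu seyap qkpzi bdx hpj
Hunk 3: at line 4 remove [seyap,qkpzi] add [jiae,tiy] -> 9 lines: ssrb sba xtfeq yxgt heu jiae tiy bdx hpj
Hunk 4: at line 5 remove [jiae,tiy,bdx] add [wgyc,aqont,izd] -> 9 lines: ssrb sba xtfeq yxgt heu wgyc aqont izd hpj
Hunk 5: at line 2 remove [xtfeq,yxgt,heu] add [mhsba,nzeyx] -> 8 lines: ssrb sba mhsba nzeyx wgyc aqont izd hpj
Hunk 6: at line 4 remove [aqont] add [nyfqd,ujc,btxd] -> 10 lines: ssrb sba mhsba nzeyx wgyc nyfqd ujc btxd izd hpj
Final line 2: sba

Answer: sba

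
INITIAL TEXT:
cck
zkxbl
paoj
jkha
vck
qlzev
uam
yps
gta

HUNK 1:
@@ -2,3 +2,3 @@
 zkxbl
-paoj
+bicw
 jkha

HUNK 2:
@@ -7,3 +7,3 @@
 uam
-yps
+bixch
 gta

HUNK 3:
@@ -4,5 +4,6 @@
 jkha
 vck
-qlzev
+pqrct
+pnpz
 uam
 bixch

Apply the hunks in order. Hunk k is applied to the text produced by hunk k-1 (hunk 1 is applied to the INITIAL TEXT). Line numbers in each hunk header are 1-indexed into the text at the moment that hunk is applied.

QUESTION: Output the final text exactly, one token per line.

Answer: cck
zkxbl
bicw
jkha
vck
pqrct
pnpz
uam
bixch
gta

Derivation:
Hunk 1: at line 2 remove [paoj] add [bicw] -> 9 lines: cck zkxbl bicw jkha vck qlzev uam yps gta
Hunk 2: at line 7 remove [yps] add [bixch] -> 9 lines: cck zkxbl bicw jkha vck qlzev uam bixch gta
Hunk 3: at line 4 remove [qlzev] add [pqrct,pnpz] -> 10 lines: cck zkxbl bicw jkha vck pqrct pnpz uam bixch gta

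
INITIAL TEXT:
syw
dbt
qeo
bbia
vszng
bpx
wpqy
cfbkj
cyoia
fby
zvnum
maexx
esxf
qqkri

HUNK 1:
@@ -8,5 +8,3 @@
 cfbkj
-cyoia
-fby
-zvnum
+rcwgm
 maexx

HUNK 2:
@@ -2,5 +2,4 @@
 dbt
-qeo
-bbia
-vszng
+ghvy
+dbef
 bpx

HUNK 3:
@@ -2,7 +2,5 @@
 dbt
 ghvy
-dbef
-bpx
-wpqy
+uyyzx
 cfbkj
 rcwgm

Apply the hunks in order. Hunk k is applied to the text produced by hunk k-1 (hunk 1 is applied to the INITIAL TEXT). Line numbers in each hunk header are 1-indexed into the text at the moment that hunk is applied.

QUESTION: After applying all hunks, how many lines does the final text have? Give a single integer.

Answer: 9

Derivation:
Hunk 1: at line 8 remove [cyoia,fby,zvnum] add [rcwgm] -> 12 lines: syw dbt qeo bbia vszng bpx wpqy cfbkj rcwgm maexx esxf qqkri
Hunk 2: at line 2 remove [qeo,bbia,vszng] add [ghvy,dbef] -> 11 lines: syw dbt ghvy dbef bpx wpqy cfbkj rcwgm maexx esxf qqkri
Hunk 3: at line 2 remove [dbef,bpx,wpqy] add [uyyzx] -> 9 lines: syw dbt ghvy uyyzx cfbkj rcwgm maexx esxf qqkri
Final line count: 9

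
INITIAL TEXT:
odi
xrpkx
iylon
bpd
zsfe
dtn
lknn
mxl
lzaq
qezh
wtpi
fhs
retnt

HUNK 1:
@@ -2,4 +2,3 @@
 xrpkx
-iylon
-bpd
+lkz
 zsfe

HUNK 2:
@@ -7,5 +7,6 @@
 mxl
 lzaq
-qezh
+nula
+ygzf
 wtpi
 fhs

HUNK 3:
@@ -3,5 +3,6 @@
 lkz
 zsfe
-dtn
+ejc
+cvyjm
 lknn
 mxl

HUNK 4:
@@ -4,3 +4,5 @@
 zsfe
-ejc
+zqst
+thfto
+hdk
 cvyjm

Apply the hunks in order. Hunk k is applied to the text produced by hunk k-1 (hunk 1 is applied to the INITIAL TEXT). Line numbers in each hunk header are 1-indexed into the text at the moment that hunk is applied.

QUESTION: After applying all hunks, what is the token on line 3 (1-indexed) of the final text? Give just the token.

Hunk 1: at line 2 remove [iylon,bpd] add [lkz] -> 12 lines: odi xrpkx lkz zsfe dtn lknn mxl lzaq qezh wtpi fhs retnt
Hunk 2: at line 7 remove [qezh] add [nula,ygzf] -> 13 lines: odi xrpkx lkz zsfe dtn lknn mxl lzaq nula ygzf wtpi fhs retnt
Hunk 3: at line 3 remove [dtn] add [ejc,cvyjm] -> 14 lines: odi xrpkx lkz zsfe ejc cvyjm lknn mxl lzaq nula ygzf wtpi fhs retnt
Hunk 4: at line 4 remove [ejc] add [zqst,thfto,hdk] -> 16 lines: odi xrpkx lkz zsfe zqst thfto hdk cvyjm lknn mxl lzaq nula ygzf wtpi fhs retnt
Final line 3: lkz

Answer: lkz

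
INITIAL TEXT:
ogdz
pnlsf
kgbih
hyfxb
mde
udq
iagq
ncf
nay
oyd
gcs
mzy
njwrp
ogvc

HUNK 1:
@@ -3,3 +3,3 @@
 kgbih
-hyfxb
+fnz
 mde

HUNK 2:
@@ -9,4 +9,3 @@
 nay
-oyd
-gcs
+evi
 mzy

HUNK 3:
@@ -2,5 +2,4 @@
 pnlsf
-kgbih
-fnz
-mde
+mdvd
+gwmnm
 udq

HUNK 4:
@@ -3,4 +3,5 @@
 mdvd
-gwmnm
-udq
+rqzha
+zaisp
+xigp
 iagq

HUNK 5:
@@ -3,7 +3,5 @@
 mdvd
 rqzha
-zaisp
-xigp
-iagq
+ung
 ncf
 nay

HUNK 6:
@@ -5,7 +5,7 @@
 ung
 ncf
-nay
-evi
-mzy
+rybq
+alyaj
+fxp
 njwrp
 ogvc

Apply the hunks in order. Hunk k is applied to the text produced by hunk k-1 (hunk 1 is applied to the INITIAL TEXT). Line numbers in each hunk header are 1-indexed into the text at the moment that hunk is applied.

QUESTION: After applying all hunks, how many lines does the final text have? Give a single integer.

Hunk 1: at line 3 remove [hyfxb] add [fnz] -> 14 lines: ogdz pnlsf kgbih fnz mde udq iagq ncf nay oyd gcs mzy njwrp ogvc
Hunk 2: at line 9 remove [oyd,gcs] add [evi] -> 13 lines: ogdz pnlsf kgbih fnz mde udq iagq ncf nay evi mzy njwrp ogvc
Hunk 3: at line 2 remove [kgbih,fnz,mde] add [mdvd,gwmnm] -> 12 lines: ogdz pnlsf mdvd gwmnm udq iagq ncf nay evi mzy njwrp ogvc
Hunk 4: at line 3 remove [gwmnm,udq] add [rqzha,zaisp,xigp] -> 13 lines: ogdz pnlsf mdvd rqzha zaisp xigp iagq ncf nay evi mzy njwrp ogvc
Hunk 5: at line 3 remove [zaisp,xigp,iagq] add [ung] -> 11 lines: ogdz pnlsf mdvd rqzha ung ncf nay evi mzy njwrp ogvc
Hunk 6: at line 5 remove [nay,evi,mzy] add [rybq,alyaj,fxp] -> 11 lines: ogdz pnlsf mdvd rqzha ung ncf rybq alyaj fxp njwrp ogvc
Final line count: 11

Answer: 11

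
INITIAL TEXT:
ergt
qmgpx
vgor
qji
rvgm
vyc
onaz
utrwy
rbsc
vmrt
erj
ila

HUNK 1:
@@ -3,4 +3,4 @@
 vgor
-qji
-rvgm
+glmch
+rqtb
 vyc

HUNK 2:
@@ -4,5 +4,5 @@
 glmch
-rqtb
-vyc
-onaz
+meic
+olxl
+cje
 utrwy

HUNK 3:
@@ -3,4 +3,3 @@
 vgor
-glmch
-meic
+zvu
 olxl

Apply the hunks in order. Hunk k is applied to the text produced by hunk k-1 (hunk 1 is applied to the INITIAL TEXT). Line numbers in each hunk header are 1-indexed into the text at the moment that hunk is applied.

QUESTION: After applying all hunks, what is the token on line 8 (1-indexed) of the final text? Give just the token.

Answer: rbsc

Derivation:
Hunk 1: at line 3 remove [qji,rvgm] add [glmch,rqtb] -> 12 lines: ergt qmgpx vgor glmch rqtb vyc onaz utrwy rbsc vmrt erj ila
Hunk 2: at line 4 remove [rqtb,vyc,onaz] add [meic,olxl,cje] -> 12 lines: ergt qmgpx vgor glmch meic olxl cje utrwy rbsc vmrt erj ila
Hunk 3: at line 3 remove [glmch,meic] add [zvu] -> 11 lines: ergt qmgpx vgor zvu olxl cje utrwy rbsc vmrt erj ila
Final line 8: rbsc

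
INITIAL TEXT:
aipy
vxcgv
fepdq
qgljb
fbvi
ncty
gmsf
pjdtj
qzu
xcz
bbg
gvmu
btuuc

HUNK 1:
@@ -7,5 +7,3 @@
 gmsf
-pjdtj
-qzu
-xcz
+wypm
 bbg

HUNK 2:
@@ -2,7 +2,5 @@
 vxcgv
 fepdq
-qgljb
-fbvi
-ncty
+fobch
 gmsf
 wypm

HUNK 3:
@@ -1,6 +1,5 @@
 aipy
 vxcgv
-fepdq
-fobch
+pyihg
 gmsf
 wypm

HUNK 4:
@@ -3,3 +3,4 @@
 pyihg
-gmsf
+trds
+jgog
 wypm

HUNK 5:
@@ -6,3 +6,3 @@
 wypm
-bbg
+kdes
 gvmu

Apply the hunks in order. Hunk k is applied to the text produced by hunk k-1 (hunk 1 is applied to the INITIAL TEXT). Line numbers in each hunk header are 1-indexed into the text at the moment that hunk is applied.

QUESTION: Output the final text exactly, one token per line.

Answer: aipy
vxcgv
pyihg
trds
jgog
wypm
kdes
gvmu
btuuc

Derivation:
Hunk 1: at line 7 remove [pjdtj,qzu,xcz] add [wypm] -> 11 lines: aipy vxcgv fepdq qgljb fbvi ncty gmsf wypm bbg gvmu btuuc
Hunk 2: at line 2 remove [qgljb,fbvi,ncty] add [fobch] -> 9 lines: aipy vxcgv fepdq fobch gmsf wypm bbg gvmu btuuc
Hunk 3: at line 1 remove [fepdq,fobch] add [pyihg] -> 8 lines: aipy vxcgv pyihg gmsf wypm bbg gvmu btuuc
Hunk 4: at line 3 remove [gmsf] add [trds,jgog] -> 9 lines: aipy vxcgv pyihg trds jgog wypm bbg gvmu btuuc
Hunk 5: at line 6 remove [bbg] add [kdes] -> 9 lines: aipy vxcgv pyihg trds jgog wypm kdes gvmu btuuc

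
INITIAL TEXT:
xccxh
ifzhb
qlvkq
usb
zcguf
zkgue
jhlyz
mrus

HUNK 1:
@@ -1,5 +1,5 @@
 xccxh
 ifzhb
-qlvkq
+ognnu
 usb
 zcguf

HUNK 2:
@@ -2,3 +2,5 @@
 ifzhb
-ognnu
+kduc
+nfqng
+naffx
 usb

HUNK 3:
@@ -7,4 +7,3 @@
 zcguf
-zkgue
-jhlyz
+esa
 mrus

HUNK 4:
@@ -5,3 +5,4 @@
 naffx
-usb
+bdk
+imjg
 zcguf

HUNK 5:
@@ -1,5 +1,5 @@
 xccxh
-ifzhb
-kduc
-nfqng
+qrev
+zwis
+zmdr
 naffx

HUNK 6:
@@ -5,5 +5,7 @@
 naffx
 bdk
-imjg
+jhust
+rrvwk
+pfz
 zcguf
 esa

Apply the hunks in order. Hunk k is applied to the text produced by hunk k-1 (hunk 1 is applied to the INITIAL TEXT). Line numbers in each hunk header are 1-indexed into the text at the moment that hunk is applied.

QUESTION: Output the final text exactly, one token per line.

Hunk 1: at line 1 remove [qlvkq] add [ognnu] -> 8 lines: xccxh ifzhb ognnu usb zcguf zkgue jhlyz mrus
Hunk 2: at line 2 remove [ognnu] add [kduc,nfqng,naffx] -> 10 lines: xccxh ifzhb kduc nfqng naffx usb zcguf zkgue jhlyz mrus
Hunk 3: at line 7 remove [zkgue,jhlyz] add [esa] -> 9 lines: xccxh ifzhb kduc nfqng naffx usb zcguf esa mrus
Hunk 4: at line 5 remove [usb] add [bdk,imjg] -> 10 lines: xccxh ifzhb kduc nfqng naffx bdk imjg zcguf esa mrus
Hunk 5: at line 1 remove [ifzhb,kduc,nfqng] add [qrev,zwis,zmdr] -> 10 lines: xccxh qrev zwis zmdr naffx bdk imjg zcguf esa mrus
Hunk 6: at line 5 remove [imjg] add [jhust,rrvwk,pfz] -> 12 lines: xccxh qrev zwis zmdr naffx bdk jhust rrvwk pfz zcguf esa mrus

Answer: xccxh
qrev
zwis
zmdr
naffx
bdk
jhust
rrvwk
pfz
zcguf
esa
mrus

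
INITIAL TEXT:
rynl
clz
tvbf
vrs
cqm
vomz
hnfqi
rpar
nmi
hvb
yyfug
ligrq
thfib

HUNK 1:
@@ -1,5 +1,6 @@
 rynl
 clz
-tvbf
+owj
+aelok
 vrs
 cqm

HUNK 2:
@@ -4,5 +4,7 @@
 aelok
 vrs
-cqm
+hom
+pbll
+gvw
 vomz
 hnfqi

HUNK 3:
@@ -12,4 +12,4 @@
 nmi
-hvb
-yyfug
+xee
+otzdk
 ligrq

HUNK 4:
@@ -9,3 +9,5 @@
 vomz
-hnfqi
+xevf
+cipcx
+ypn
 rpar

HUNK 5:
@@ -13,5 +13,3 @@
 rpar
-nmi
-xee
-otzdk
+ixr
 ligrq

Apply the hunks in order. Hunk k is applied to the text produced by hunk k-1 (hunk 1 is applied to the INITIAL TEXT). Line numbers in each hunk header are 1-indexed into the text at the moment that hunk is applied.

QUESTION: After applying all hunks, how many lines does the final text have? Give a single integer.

Hunk 1: at line 1 remove [tvbf] add [owj,aelok] -> 14 lines: rynl clz owj aelok vrs cqm vomz hnfqi rpar nmi hvb yyfug ligrq thfib
Hunk 2: at line 4 remove [cqm] add [hom,pbll,gvw] -> 16 lines: rynl clz owj aelok vrs hom pbll gvw vomz hnfqi rpar nmi hvb yyfug ligrq thfib
Hunk 3: at line 12 remove [hvb,yyfug] add [xee,otzdk] -> 16 lines: rynl clz owj aelok vrs hom pbll gvw vomz hnfqi rpar nmi xee otzdk ligrq thfib
Hunk 4: at line 9 remove [hnfqi] add [xevf,cipcx,ypn] -> 18 lines: rynl clz owj aelok vrs hom pbll gvw vomz xevf cipcx ypn rpar nmi xee otzdk ligrq thfib
Hunk 5: at line 13 remove [nmi,xee,otzdk] add [ixr] -> 16 lines: rynl clz owj aelok vrs hom pbll gvw vomz xevf cipcx ypn rpar ixr ligrq thfib
Final line count: 16

Answer: 16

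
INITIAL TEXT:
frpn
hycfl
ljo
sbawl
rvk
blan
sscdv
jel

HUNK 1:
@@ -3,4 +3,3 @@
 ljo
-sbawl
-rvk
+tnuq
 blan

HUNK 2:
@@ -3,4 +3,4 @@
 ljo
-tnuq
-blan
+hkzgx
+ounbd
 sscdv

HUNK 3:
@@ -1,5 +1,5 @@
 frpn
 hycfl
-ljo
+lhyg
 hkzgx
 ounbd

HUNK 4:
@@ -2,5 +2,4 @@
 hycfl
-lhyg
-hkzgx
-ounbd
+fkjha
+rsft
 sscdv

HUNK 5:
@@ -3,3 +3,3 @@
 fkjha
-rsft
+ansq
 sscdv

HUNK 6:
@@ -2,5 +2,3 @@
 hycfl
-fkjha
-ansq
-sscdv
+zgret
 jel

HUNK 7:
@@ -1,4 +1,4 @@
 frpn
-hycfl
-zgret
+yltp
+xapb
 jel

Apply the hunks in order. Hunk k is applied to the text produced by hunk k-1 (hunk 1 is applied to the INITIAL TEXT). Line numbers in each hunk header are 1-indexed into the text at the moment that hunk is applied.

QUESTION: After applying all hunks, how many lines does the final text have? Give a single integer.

Answer: 4

Derivation:
Hunk 1: at line 3 remove [sbawl,rvk] add [tnuq] -> 7 lines: frpn hycfl ljo tnuq blan sscdv jel
Hunk 2: at line 3 remove [tnuq,blan] add [hkzgx,ounbd] -> 7 lines: frpn hycfl ljo hkzgx ounbd sscdv jel
Hunk 3: at line 1 remove [ljo] add [lhyg] -> 7 lines: frpn hycfl lhyg hkzgx ounbd sscdv jel
Hunk 4: at line 2 remove [lhyg,hkzgx,ounbd] add [fkjha,rsft] -> 6 lines: frpn hycfl fkjha rsft sscdv jel
Hunk 5: at line 3 remove [rsft] add [ansq] -> 6 lines: frpn hycfl fkjha ansq sscdv jel
Hunk 6: at line 2 remove [fkjha,ansq,sscdv] add [zgret] -> 4 lines: frpn hycfl zgret jel
Hunk 7: at line 1 remove [hycfl,zgret] add [yltp,xapb] -> 4 lines: frpn yltp xapb jel
Final line count: 4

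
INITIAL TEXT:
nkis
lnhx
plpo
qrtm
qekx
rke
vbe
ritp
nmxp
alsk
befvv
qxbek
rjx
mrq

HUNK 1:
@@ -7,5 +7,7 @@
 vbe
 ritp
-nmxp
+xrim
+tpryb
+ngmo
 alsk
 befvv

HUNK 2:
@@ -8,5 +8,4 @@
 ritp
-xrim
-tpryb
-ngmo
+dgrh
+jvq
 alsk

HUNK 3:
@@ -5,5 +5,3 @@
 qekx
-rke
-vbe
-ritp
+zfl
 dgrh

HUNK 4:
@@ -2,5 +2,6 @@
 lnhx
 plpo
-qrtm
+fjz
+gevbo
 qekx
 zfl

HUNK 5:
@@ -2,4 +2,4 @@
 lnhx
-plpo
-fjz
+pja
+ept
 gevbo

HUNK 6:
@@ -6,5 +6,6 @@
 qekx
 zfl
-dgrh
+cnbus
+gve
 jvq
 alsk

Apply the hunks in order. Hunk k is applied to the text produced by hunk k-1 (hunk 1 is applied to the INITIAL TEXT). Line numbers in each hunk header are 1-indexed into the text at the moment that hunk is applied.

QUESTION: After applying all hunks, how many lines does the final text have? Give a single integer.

Hunk 1: at line 7 remove [nmxp] add [xrim,tpryb,ngmo] -> 16 lines: nkis lnhx plpo qrtm qekx rke vbe ritp xrim tpryb ngmo alsk befvv qxbek rjx mrq
Hunk 2: at line 8 remove [xrim,tpryb,ngmo] add [dgrh,jvq] -> 15 lines: nkis lnhx plpo qrtm qekx rke vbe ritp dgrh jvq alsk befvv qxbek rjx mrq
Hunk 3: at line 5 remove [rke,vbe,ritp] add [zfl] -> 13 lines: nkis lnhx plpo qrtm qekx zfl dgrh jvq alsk befvv qxbek rjx mrq
Hunk 4: at line 2 remove [qrtm] add [fjz,gevbo] -> 14 lines: nkis lnhx plpo fjz gevbo qekx zfl dgrh jvq alsk befvv qxbek rjx mrq
Hunk 5: at line 2 remove [plpo,fjz] add [pja,ept] -> 14 lines: nkis lnhx pja ept gevbo qekx zfl dgrh jvq alsk befvv qxbek rjx mrq
Hunk 6: at line 6 remove [dgrh] add [cnbus,gve] -> 15 lines: nkis lnhx pja ept gevbo qekx zfl cnbus gve jvq alsk befvv qxbek rjx mrq
Final line count: 15

Answer: 15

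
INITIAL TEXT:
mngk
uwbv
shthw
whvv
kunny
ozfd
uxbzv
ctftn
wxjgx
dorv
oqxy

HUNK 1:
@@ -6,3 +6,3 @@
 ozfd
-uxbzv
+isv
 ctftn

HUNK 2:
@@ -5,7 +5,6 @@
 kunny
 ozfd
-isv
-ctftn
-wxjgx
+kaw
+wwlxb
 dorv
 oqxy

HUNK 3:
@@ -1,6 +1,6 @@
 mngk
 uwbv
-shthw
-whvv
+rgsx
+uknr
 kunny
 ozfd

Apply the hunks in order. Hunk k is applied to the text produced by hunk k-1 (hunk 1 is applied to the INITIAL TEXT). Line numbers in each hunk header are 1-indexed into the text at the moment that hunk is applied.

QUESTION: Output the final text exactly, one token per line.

Answer: mngk
uwbv
rgsx
uknr
kunny
ozfd
kaw
wwlxb
dorv
oqxy

Derivation:
Hunk 1: at line 6 remove [uxbzv] add [isv] -> 11 lines: mngk uwbv shthw whvv kunny ozfd isv ctftn wxjgx dorv oqxy
Hunk 2: at line 5 remove [isv,ctftn,wxjgx] add [kaw,wwlxb] -> 10 lines: mngk uwbv shthw whvv kunny ozfd kaw wwlxb dorv oqxy
Hunk 3: at line 1 remove [shthw,whvv] add [rgsx,uknr] -> 10 lines: mngk uwbv rgsx uknr kunny ozfd kaw wwlxb dorv oqxy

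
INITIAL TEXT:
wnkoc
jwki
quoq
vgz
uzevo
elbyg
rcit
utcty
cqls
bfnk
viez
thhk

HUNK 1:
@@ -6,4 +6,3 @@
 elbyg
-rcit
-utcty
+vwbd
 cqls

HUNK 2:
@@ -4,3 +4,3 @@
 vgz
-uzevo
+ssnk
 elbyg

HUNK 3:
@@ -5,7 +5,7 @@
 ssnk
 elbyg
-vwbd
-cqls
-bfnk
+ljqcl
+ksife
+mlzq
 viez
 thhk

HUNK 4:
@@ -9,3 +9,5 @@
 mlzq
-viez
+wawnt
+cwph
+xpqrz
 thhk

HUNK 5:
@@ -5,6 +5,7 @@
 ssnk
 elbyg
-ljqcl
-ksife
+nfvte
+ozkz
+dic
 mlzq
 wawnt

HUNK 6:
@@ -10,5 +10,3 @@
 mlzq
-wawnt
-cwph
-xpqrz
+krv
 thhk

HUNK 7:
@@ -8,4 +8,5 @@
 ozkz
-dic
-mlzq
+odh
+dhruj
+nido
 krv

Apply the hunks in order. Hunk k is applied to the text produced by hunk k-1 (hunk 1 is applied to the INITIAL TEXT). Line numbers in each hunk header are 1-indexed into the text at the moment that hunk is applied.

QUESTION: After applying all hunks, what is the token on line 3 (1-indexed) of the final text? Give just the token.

Answer: quoq

Derivation:
Hunk 1: at line 6 remove [rcit,utcty] add [vwbd] -> 11 lines: wnkoc jwki quoq vgz uzevo elbyg vwbd cqls bfnk viez thhk
Hunk 2: at line 4 remove [uzevo] add [ssnk] -> 11 lines: wnkoc jwki quoq vgz ssnk elbyg vwbd cqls bfnk viez thhk
Hunk 3: at line 5 remove [vwbd,cqls,bfnk] add [ljqcl,ksife,mlzq] -> 11 lines: wnkoc jwki quoq vgz ssnk elbyg ljqcl ksife mlzq viez thhk
Hunk 4: at line 9 remove [viez] add [wawnt,cwph,xpqrz] -> 13 lines: wnkoc jwki quoq vgz ssnk elbyg ljqcl ksife mlzq wawnt cwph xpqrz thhk
Hunk 5: at line 5 remove [ljqcl,ksife] add [nfvte,ozkz,dic] -> 14 lines: wnkoc jwki quoq vgz ssnk elbyg nfvte ozkz dic mlzq wawnt cwph xpqrz thhk
Hunk 6: at line 10 remove [wawnt,cwph,xpqrz] add [krv] -> 12 lines: wnkoc jwki quoq vgz ssnk elbyg nfvte ozkz dic mlzq krv thhk
Hunk 7: at line 8 remove [dic,mlzq] add [odh,dhruj,nido] -> 13 lines: wnkoc jwki quoq vgz ssnk elbyg nfvte ozkz odh dhruj nido krv thhk
Final line 3: quoq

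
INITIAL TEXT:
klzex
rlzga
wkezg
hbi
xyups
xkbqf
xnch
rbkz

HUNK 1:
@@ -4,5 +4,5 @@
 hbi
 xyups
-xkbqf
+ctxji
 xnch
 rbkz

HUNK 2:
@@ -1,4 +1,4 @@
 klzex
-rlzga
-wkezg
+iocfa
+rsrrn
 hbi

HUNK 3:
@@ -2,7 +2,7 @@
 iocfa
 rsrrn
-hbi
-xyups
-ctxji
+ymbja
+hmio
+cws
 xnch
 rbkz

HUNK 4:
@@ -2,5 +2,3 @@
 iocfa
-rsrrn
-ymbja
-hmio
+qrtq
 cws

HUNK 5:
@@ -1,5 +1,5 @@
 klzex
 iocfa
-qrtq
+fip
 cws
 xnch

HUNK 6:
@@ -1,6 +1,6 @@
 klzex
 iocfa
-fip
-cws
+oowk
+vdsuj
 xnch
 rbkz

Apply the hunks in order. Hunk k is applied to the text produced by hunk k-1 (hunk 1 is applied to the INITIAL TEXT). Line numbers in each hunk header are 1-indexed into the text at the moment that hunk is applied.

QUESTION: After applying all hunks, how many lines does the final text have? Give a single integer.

Hunk 1: at line 4 remove [xkbqf] add [ctxji] -> 8 lines: klzex rlzga wkezg hbi xyups ctxji xnch rbkz
Hunk 2: at line 1 remove [rlzga,wkezg] add [iocfa,rsrrn] -> 8 lines: klzex iocfa rsrrn hbi xyups ctxji xnch rbkz
Hunk 3: at line 2 remove [hbi,xyups,ctxji] add [ymbja,hmio,cws] -> 8 lines: klzex iocfa rsrrn ymbja hmio cws xnch rbkz
Hunk 4: at line 2 remove [rsrrn,ymbja,hmio] add [qrtq] -> 6 lines: klzex iocfa qrtq cws xnch rbkz
Hunk 5: at line 1 remove [qrtq] add [fip] -> 6 lines: klzex iocfa fip cws xnch rbkz
Hunk 6: at line 1 remove [fip,cws] add [oowk,vdsuj] -> 6 lines: klzex iocfa oowk vdsuj xnch rbkz
Final line count: 6

Answer: 6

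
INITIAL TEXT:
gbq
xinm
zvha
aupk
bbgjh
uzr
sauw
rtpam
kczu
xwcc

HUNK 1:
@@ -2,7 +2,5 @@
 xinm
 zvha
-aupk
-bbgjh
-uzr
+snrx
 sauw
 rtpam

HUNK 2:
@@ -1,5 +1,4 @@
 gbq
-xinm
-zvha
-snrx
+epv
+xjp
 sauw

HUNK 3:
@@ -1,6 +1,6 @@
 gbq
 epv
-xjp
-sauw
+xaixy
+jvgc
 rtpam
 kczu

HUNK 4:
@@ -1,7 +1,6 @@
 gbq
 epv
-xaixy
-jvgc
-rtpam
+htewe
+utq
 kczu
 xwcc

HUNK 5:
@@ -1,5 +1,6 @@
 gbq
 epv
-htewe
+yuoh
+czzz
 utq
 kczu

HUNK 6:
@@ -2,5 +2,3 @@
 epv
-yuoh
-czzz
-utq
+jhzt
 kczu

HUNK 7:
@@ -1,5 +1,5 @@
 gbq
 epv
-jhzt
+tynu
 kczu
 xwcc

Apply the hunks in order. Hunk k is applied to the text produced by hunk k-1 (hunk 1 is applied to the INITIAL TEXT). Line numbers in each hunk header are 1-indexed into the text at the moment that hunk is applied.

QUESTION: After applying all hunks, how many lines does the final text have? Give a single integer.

Hunk 1: at line 2 remove [aupk,bbgjh,uzr] add [snrx] -> 8 lines: gbq xinm zvha snrx sauw rtpam kczu xwcc
Hunk 2: at line 1 remove [xinm,zvha,snrx] add [epv,xjp] -> 7 lines: gbq epv xjp sauw rtpam kczu xwcc
Hunk 3: at line 1 remove [xjp,sauw] add [xaixy,jvgc] -> 7 lines: gbq epv xaixy jvgc rtpam kczu xwcc
Hunk 4: at line 1 remove [xaixy,jvgc,rtpam] add [htewe,utq] -> 6 lines: gbq epv htewe utq kczu xwcc
Hunk 5: at line 1 remove [htewe] add [yuoh,czzz] -> 7 lines: gbq epv yuoh czzz utq kczu xwcc
Hunk 6: at line 2 remove [yuoh,czzz,utq] add [jhzt] -> 5 lines: gbq epv jhzt kczu xwcc
Hunk 7: at line 1 remove [jhzt] add [tynu] -> 5 lines: gbq epv tynu kczu xwcc
Final line count: 5

Answer: 5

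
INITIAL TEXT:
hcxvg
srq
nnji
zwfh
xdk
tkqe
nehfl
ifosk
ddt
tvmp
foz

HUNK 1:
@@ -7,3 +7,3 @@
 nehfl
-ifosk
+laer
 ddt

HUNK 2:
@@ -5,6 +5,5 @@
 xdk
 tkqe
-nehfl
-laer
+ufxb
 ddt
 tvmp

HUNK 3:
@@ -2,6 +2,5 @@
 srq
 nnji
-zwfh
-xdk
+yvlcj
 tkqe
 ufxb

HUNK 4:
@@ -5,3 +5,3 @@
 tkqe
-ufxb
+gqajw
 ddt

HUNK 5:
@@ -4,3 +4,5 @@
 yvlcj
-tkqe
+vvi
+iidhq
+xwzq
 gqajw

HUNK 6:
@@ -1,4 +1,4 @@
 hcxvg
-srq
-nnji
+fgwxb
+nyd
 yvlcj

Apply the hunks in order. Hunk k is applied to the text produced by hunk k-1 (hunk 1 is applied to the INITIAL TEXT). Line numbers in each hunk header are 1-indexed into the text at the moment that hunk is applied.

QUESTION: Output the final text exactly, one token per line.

Answer: hcxvg
fgwxb
nyd
yvlcj
vvi
iidhq
xwzq
gqajw
ddt
tvmp
foz

Derivation:
Hunk 1: at line 7 remove [ifosk] add [laer] -> 11 lines: hcxvg srq nnji zwfh xdk tkqe nehfl laer ddt tvmp foz
Hunk 2: at line 5 remove [nehfl,laer] add [ufxb] -> 10 lines: hcxvg srq nnji zwfh xdk tkqe ufxb ddt tvmp foz
Hunk 3: at line 2 remove [zwfh,xdk] add [yvlcj] -> 9 lines: hcxvg srq nnji yvlcj tkqe ufxb ddt tvmp foz
Hunk 4: at line 5 remove [ufxb] add [gqajw] -> 9 lines: hcxvg srq nnji yvlcj tkqe gqajw ddt tvmp foz
Hunk 5: at line 4 remove [tkqe] add [vvi,iidhq,xwzq] -> 11 lines: hcxvg srq nnji yvlcj vvi iidhq xwzq gqajw ddt tvmp foz
Hunk 6: at line 1 remove [srq,nnji] add [fgwxb,nyd] -> 11 lines: hcxvg fgwxb nyd yvlcj vvi iidhq xwzq gqajw ddt tvmp foz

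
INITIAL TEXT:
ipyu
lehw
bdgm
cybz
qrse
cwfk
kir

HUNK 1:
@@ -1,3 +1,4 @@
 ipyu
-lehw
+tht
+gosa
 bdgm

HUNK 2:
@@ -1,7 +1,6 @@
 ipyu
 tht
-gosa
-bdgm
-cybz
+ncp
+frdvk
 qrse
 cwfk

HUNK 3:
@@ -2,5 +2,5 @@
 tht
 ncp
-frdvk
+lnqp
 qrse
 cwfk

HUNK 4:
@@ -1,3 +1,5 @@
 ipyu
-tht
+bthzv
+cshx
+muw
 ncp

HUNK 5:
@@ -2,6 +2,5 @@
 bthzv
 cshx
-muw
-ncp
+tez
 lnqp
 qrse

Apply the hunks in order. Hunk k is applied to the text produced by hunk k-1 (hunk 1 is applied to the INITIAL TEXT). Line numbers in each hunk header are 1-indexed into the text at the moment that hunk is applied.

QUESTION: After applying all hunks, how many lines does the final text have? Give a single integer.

Hunk 1: at line 1 remove [lehw] add [tht,gosa] -> 8 lines: ipyu tht gosa bdgm cybz qrse cwfk kir
Hunk 2: at line 1 remove [gosa,bdgm,cybz] add [ncp,frdvk] -> 7 lines: ipyu tht ncp frdvk qrse cwfk kir
Hunk 3: at line 2 remove [frdvk] add [lnqp] -> 7 lines: ipyu tht ncp lnqp qrse cwfk kir
Hunk 4: at line 1 remove [tht] add [bthzv,cshx,muw] -> 9 lines: ipyu bthzv cshx muw ncp lnqp qrse cwfk kir
Hunk 5: at line 2 remove [muw,ncp] add [tez] -> 8 lines: ipyu bthzv cshx tez lnqp qrse cwfk kir
Final line count: 8

Answer: 8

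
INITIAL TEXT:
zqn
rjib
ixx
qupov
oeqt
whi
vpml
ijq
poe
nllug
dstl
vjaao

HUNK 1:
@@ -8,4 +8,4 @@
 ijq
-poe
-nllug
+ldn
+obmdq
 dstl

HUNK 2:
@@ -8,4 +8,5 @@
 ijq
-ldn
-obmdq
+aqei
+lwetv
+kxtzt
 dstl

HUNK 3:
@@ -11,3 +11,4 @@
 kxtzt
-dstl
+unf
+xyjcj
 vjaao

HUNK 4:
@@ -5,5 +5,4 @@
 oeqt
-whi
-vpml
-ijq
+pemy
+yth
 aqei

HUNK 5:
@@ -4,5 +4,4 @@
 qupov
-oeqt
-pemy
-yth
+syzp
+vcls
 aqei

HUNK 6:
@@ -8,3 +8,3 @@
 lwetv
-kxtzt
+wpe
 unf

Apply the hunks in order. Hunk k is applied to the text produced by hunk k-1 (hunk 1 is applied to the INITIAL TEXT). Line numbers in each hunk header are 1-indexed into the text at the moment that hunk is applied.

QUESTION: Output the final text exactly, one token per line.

Answer: zqn
rjib
ixx
qupov
syzp
vcls
aqei
lwetv
wpe
unf
xyjcj
vjaao

Derivation:
Hunk 1: at line 8 remove [poe,nllug] add [ldn,obmdq] -> 12 lines: zqn rjib ixx qupov oeqt whi vpml ijq ldn obmdq dstl vjaao
Hunk 2: at line 8 remove [ldn,obmdq] add [aqei,lwetv,kxtzt] -> 13 lines: zqn rjib ixx qupov oeqt whi vpml ijq aqei lwetv kxtzt dstl vjaao
Hunk 3: at line 11 remove [dstl] add [unf,xyjcj] -> 14 lines: zqn rjib ixx qupov oeqt whi vpml ijq aqei lwetv kxtzt unf xyjcj vjaao
Hunk 4: at line 5 remove [whi,vpml,ijq] add [pemy,yth] -> 13 lines: zqn rjib ixx qupov oeqt pemy yth aqei lwetv kxtzt unf xyjcj vjaao
Hunk 5: at line 4 remove [oeqt,pemy,yth] add [syzp,vcls] -> 12 lines: zqn rjib ixx qupov syzp vcls aqei lwetv kxtzt unf xyjcj vjaao
Hunk 6: at line 8 remove [kxtzt] add [wpe] -> 12 lines: zqn rjib ixx qupov syzp vcls aqei lwetv wpe unf xyjcj vjaao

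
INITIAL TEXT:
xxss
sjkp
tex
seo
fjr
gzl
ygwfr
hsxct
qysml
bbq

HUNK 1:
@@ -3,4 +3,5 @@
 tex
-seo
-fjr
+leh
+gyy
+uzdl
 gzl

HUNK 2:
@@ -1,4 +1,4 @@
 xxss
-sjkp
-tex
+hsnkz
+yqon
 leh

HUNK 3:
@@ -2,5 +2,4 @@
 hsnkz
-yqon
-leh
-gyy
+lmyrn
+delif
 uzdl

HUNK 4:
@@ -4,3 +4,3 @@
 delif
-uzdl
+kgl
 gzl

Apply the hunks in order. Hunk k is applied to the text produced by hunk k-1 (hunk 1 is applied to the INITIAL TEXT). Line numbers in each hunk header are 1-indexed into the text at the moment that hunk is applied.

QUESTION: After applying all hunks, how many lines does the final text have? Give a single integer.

Answer: 10

Derivation:
Hunk 1: at line 3 remove [seo,fjr] add [leh,gyy,uzdl] -> 11 lines: xxss sjkp tex leh gyy uzdl gzl ygwfr hsxct qysml bbq
Hunk 2: at line 1 remove [sjkp,tex] add [hsnkz,yqon] -> 11 lines: xxss hsnkz yqon leh gyy uzdl gzl ygwfr hsxct qysml bbq
Hunk 3: at line 2 remove [yqon,leh,gyy] add [lmyrn,delif] -> 10 lines: xxss hsnkz lmyrn delif uzdl gzl ygwfr hsxct qysml bbq
Hunk 4: at line 4 remove [uzdl] add [kgl] -> 10 lines: xxss hsnkz lmyrn delif kgl gzl ygwfr hsxct qysml bbq
Final line count: 10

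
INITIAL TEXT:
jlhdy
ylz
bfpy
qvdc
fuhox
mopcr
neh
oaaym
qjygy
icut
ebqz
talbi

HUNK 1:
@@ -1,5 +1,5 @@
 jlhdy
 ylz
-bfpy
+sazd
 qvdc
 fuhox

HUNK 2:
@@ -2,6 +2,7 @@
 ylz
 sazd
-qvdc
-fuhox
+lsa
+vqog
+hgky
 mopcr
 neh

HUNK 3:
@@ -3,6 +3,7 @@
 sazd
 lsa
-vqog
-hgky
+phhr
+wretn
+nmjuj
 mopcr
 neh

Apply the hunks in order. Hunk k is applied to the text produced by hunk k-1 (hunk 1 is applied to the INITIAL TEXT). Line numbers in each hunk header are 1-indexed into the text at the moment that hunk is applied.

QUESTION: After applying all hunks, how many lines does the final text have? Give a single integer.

Hunk 1: at line 1 remove [bfpy] add [sazd] -> 12 lines: jlhdy ylz sazd qvdc fuhox mopcr neh oaaym qjygy icut ebqz talbi
Hunk 2: at line 2 remove [qvdc,fuhox] add [lsa,vqog,hgky] -> 13 lines: jlhdy ylz sazd lsa vqog hgky mopcr neh oaaym qjygy icut ebqz talbi
Hunk 3: at line 3 remove [vqog,hgky] add [phhr,wretn,nmjuj] -> 14 lines: jlhdy ylz sazd lsa phhr wretn nmjuj mopcr neh oaaym qjygy icut ebqz talbi
Final line count: 14

Answer: 14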